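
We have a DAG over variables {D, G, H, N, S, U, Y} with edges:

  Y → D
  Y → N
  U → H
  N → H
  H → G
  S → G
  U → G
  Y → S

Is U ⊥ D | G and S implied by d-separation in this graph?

No

We examine all 4 paths between U and D:
Path 1: U → H ← N ← Y → D
  H is a collider and its descendant G is conditioned on, which opens it; N is a chain and N is not conditioned on; Y is a fork and Y is not conditioned on — no node blocks this path, so it is active.
Path 2: U → H → G ← S ← Y → D
  S is a chain here and S is conditioned on, so the path is blocked at S.
Path 3: U → G ← H ← N ← Y → D
  G is a collider and G is conditioned on, which opens it; H is a chain and H is not conditioned on; N is a chain and N is not conditioned on; Y is a fork and Y is not conditioned on — no node blocks this path, so it is active.
Path 4: U → G ← S ← Y → D
  S is a chain here and S is conditioned on, so the path is blocked at S.
Since the path U → H ← N ← Y → D is active, U and D are not d-separated given {G, S}.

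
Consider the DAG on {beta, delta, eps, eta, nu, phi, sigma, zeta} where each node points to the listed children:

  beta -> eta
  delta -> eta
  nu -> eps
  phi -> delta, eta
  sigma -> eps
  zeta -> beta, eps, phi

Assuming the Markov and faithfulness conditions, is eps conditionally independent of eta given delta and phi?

Enumerating the 3 paths from eps to eta and testing each for blocking by {delta, phi}:
Path 1: eps ← zeta → beta → eta
  zeta is a fork and zeta is not conditioned on; beta is a chain and beta is not conditioned on — no node blocks this path, so it is active.
Path 2: eps ← zeta → phi → eta
  phi is a chain here and phi is conditioned on, so the path is blocked at phi.
Path 3: eps ← zeta → phi → delta → eta
  phi is a chain here and phi is conditioned on, so the path is blocked at phi.
Because an active path exists, eps and eta are not d-separated.

No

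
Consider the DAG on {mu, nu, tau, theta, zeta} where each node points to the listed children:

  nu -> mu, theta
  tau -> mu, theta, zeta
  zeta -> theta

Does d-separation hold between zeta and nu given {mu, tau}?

We examine all 4 paths between zeta and nu:
Path 1: zeta ← tau → mu ← nu
  tau is a fork here and tau is conditioned on, so the path is blocked at tau.
Path 2: zeta ← tau → theta ← nu
  tau is a fork here and tau is conditioned on, so the path is blocked at tau.
Path 3: zeta → theta ← nu
  theta is a collider here and neither theta nor any of its descendants is conditioned on, so the collider stays closed — the path is blocked at theta.
Path 4: zeta → theta ← tau → mu ← nu
  theta is a collider here and neither theta nor any of its descendants is conditioned on, so the collider stays closed — the path is blocked at theta.
Since every path is blocked, d-separation holds.

Yes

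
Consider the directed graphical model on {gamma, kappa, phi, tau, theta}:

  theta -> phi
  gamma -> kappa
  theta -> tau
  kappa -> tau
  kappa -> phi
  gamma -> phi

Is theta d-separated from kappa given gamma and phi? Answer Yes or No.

No

3 paths connect theta and kappa; each must be blocked for d-separation to hold:
Path 1: theta → phi ← gamma → kappa
  gamma is a fork here and gamma is conditioned on, so the path is blocked at gamma.
Path 2: theta → phi ← kappa
  phi is a collider and phi is conditioned on, which opens it — no node blocks this path, so it is active.
Path 3: theta → tau ← kappa
  tau is a collider here and neither tau nor any of its descendants is conditioned on, so the collider stays closed — the path is blocked at tau.
Because an active path exists, theta and kappa are not d-separated.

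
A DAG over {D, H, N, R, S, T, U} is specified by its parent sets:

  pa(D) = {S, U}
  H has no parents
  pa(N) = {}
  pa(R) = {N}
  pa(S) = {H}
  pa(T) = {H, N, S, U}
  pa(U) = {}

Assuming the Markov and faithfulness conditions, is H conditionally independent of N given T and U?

No

Enumerating the 3 paths from H to N and testing each for blocking by {T, U}:
Path 1: H → T ← N
  T is a collider and T is conditioned on, which opens it — no node blocks this path, so it is active.
Path 2: H → S → D ← U → T ← N
  D is a collider here and neither D nor any of its descendants is conditioned on, so the collider stays closed — the path is blocked at D.
Path 3: H → S → T ← N
  S is a chain and S is not conditioned on; T is a collider and T is conditioned on, which opens it — no node blocks this path, so it is active.
Because an active path exists, H and N are not d-separated.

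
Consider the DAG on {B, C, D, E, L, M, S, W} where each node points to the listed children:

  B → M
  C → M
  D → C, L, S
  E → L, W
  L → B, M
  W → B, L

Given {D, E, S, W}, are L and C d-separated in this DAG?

We examine all 5 paths between L and C:
Path 1: L ← W → B → M ← C
  W is a fork here and W is conditioned on, so the path is blocked at W.
Path 2: L ← E → W → B → M ← C
  E is a fork here and E is conditioned on, so the path is blocked at E.
Path 3: L → M ← C
  M is a collider here and neither M nor any of its descendants is conditioned on, so the collider stays closed — the path is blocked at M.
Path 4: L → B → M ← C
  M is a collider here and neither M nor any of its descendants is conditioned on, so the collider stays closed — the path is blocked at M.
Path 5: L ← D → C
  D is a fork here and D is conditioned on, so the path is blocked at D.
Every path is blocked, so L and C are d-separated given {D, E, S, W}.

Yes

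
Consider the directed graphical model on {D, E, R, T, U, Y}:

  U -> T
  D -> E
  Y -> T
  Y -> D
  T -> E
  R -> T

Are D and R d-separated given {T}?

2 paths connect D and R; each must be blocked for d-separation to hold:
Path 1: D ← Y → T ← R
  Y is a fork and Y is not conditioned on; T is a collider and T is conditioned on, which opens it — no node blocks this path, so it is active.
Path 2: D → E ← T ← R
  E is a collider here and neither E nor any of its descendants is conditioned on, so the collider stays closed — the path is blocked at E.
Because an active path exists, D and R are not d-separated.

No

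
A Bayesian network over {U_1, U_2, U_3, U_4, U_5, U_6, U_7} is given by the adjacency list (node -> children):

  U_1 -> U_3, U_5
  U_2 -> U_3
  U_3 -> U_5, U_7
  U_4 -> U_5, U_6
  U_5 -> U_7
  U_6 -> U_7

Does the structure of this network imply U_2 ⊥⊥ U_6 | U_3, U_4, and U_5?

We examine all 6 paths between U_2 and U_6:
Path 1: U_2 → U_3 ← U_1 → U_5 → U_7 ← U_6
  U_5 is a chain here and U_5 is conditioned on, so the path is blocked at U_5.
Path 2: U_2 → U_3 ← U_1 → U_5 ← U_4 → U_6
  U_4 is a fork here and U_4 is conditioned on, so the path is blocked at U_4.
Path 3: U_2 → U_3 → U_7 ← U_6
  U_3 is a chain here and U_3 is conditioned on, so the path is blocked at U_3.
Path 4: U_2 → U_3 → U_7 ← U_5 ← U_4 → U_6
  U_3 is a chain here and U_3 is conditioned on, so the path is blocked at U_3.
Path 5: U_2 → U_3 → U_5 → U_7 ← U_6
  U_3 is a chain here and U_3 is conditioned on, so the path is blocked at U_3.
Path 6: U_2 → U_3 → U_5 ← U_4 → U_6
  U_3 is a chain here and U_3 is conditioned on, so the path is blocked at U_3.
Every path is blocked, so U_2 and U_6 are d-separated given {U_3, U_4, U_5}.

Yes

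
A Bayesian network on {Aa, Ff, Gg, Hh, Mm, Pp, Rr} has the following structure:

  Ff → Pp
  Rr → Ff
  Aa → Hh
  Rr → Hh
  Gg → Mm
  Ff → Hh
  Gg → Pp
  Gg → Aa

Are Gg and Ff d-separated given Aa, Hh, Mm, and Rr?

Yes

3 paths connect Gg and Ff; each must be blocked for d-separation to hold:
Path 1: Gg → Pp ← Ff
  Pp is a collider here and neither Pp nor any of its descendants is conditioned on, so the collider stays closed — the path is blocked at Pp.
Path 2: Gg → Aa → Hh ← Ff
  Aa is a chain here and Aa is conditioned on, so the path is blocked at Aa.
Path 3: Gg → Aa → Hh ← Rr → Ff
  Aa is a chain here and Aa is conditioned on, so the path is blocked at Aa.
Since every path is blocked, d-separation holds.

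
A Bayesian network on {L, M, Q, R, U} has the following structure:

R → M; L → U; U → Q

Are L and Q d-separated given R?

There is one path between L and Q:
Path 1: L → U → Q
  U is a chain and U is not conditioned on — no node blocks this path, so it is active.
Since the path L → U → Q is active, L and Q are not d-separated given {R}.

No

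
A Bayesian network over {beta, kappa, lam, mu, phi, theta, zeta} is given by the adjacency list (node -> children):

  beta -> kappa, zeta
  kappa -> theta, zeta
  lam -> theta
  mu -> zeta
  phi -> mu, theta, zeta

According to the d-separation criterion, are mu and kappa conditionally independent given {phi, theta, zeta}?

No

6 paths connect mu and kappa; each must be blocked for d-separation to hold:
Path 1: mu → zeta ← kappa
  zeta is a collider and zeta is conditioned on, which opens it — no node blocks this path, so it is active.
Path 2: mu → zeta ← phi → theta ← kappa
  phi is a fork here and phi is conditioned on, so the path is blocked at phi.
Path 3: mu → zeta ← beta → kappa
  zeta is a collider and zeta is conditioned on, which opens it; beta is a fork and beta is not conditioned on — no node blocks this path, so it is active.
Path 4: mu ← phi → theta ← kappa
  phi is a fork here and phi is conditioned on, so the path is blocked at phi.
Path 5: mu ← phi → zeta ← kappa
  phi is a fork here and phi is conditioned on, so the path is blocked at phi.
Path 6: mu ← phi → zeta ← beta → kappa
  phi is a fork here and phi is conditioned on, so the path is blocked at phi.
Because an active path exists, mu and kappa are not d-separated.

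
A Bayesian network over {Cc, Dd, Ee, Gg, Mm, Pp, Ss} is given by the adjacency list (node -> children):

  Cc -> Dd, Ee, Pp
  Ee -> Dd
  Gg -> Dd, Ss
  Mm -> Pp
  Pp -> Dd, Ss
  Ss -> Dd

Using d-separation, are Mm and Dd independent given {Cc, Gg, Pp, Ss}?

We examine all 5 paths between Mm and Dd:
Path 1: Mm → Pp → Dd
  Pp is a chain here and Pp is conditioned on, so the path is blocked at Pp.
Path 2: Mm → Pp → Ss → Dd
  Pp is a chain here and Pp is conditioned on, so the path is blocked at Pp.
Path 3: Mm → Pp → Ss ← Gg → Dd
  Pp is a chain here and Pp is conditioned on, so the path is blocked at Pp.
Path 4: Mm → Pp ← Cc → Dd
  Cc is a fork here and Cc is conditioned on, so the path is blocked at Cc.
Path 5: Mm → Pp ← Cc → Ee → Dd
  Cc is a fork here and Cc is conditioned on, so the path is blocked at Cc.
Every path is blocked, so Mm and Dd are d-separated given {Cc, Gg, Pp, Ss}.

Yes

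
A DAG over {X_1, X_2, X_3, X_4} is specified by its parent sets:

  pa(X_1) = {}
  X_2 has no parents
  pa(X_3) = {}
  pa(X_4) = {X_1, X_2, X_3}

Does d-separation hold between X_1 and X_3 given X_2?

Yes

There is one path between X_1 and X_3:
Path 1: X_1 → X_4 ← X_3
  X_4 is a collider here and neither X_4 nor any of its descendants is conditioned on, so the collider stays closed — the path is blocked at X_4.
Since every path is blocked, d-separation holds.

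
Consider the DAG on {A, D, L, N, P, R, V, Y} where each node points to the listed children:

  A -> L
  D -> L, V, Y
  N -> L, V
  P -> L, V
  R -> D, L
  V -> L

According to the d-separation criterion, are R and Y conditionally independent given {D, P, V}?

Yes

We examine all 5 paths between R and Y:
  1. R → L ← P → V ← D → Y — L:collider[blocks]; P:fork[blocks]; V:collider[open]; D:fork[blocks] ⇒ blocked
  2. R → L ← D → Y — L:collider[blocks]; D:fork[blocks] ⇒ blocked
  3. R → L ← V ← D → Y — L:collider[blocks]; V:chain[blocks]; D:fork[blocks] ⇒ blocked
  4. R → L ← N → V ← D → Y — L:collider[blocks]; N:fork[open]; V:collider[open]; D:fork[blocks] ⇒ blocked
  5. R → D → Y — D:chain[blocks] ⇒ blocked
Every path is blocked, so R and Y are d-separated given {D, P, V}.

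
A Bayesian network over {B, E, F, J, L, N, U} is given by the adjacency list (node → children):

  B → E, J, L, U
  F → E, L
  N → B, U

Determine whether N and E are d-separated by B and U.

Yes

We examine all 4 paths between N and E:
  1. N → B → L ← F → E — B:chain[blocks]; L:collider[blocks]; F:fork[open] ⇒ blocked
  2. N → B → E — B:chain[blocks] ⇒ blocked
  3. N → U ← B → L ← F → E — U:collider[open]; B:fork[blocks]; L:collider[blocks]; F:fork[open] ⇒ blocked
  4. N → U ← B → E — U:collider[open]; B:fork[blocks] ⇒ blocked
Every path is blocked, so N and E are d-separated given {B, U}.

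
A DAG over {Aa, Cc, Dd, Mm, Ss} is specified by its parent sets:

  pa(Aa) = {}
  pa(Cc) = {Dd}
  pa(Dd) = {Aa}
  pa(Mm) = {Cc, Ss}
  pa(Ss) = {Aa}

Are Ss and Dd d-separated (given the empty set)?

No

There are 2 undirected paths between Ss and Dd; checking each against the conditioning set ∅:
Path 1: Ss ← Aa → Dd
  Aa is a fork and Aa is not conditioned on — no node blocks this path, so it is active.
Path 2: Ss → Mm ← Cc ← Dd
  Mm is a collider here and neither Mm nor any of its descendants is conditioned on, so the collider stays closed — the path is blocked at Mm.
At least one path is unblocked, so d-separation fails.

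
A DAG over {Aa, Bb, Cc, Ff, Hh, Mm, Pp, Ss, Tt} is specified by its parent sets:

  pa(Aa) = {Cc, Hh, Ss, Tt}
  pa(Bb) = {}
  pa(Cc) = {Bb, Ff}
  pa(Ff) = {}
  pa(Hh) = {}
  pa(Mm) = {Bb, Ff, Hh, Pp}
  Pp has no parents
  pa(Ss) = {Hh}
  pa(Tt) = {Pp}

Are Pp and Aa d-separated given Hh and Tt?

Yes

We examine all 5 paths between Pp and Aa:
  1. Pp → Tt → Aa — Tt:chain[blocks] ⇒ blocked
  2. Pp → Mm ← Bb → Cc → Aa — Mm:collider[blocks]; Bb:fork[open]; Cc:chain[open] ⇒ blocked
  3. Pp → Mm ← Hh → Ss → Aa — Mm:collider[blocks]; Hh:fork[blocks]; Ss:chain[open] ⇒ blocked
  4. Pp → Mm ← Hh → Aa — Mm:collider[blocks]; Hh:fork[blocks] ⇒ blocked
  5. Pp → Mm ← Ff → Cc → Aa — Mm:collider[blocks]; Ff:fork[open]; Cc:chain[open] ⇒ blocked
All paths are blocked; Pp ⊥ Aa | {Hh, Tt} holds.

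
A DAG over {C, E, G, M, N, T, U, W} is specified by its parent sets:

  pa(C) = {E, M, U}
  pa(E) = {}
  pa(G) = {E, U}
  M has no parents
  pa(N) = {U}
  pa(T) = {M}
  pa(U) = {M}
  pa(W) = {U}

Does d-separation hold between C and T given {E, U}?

3 paths connect C and T; each must be blocked for d-separation to hold:
  1. C ← U ← M → T — U:chain[blocks]; M:fork[open] ⇒ blocked
  2. C ← E → G ← U ← M → T — E:fork[blocks]; G:collider[blocks]; U:chain[blocks]; M:fork[open] ⇒ blocked
  3. C ← M → T — M:fork[open] ⇒ active
At least one path is unblocked, so d-separation fails.

No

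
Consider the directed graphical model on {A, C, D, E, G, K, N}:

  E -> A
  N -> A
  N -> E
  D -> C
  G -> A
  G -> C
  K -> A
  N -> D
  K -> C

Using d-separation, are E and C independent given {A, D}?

6 paths connect E and C; each must be blocked for d-separation to hold:
Path 1: E → A ← K → C
  A is a collider and A is conditioned on, which opens it; K is a fork and K is not conditioned on — no node blocks this path, so it is active.
Path 2: E → A ← G → C
  A is a collider and A is conditioned on, which opens it; G is a fork and G is not conditioned on — no node blocks this path, so it is active.
Path 3: E → A ← N → D → C
  D is a chain here and D is conditioned on, so the path is blocked at D.
Path 4: E ← N → A ← K → C
  N is a fork and N is not conditioned on; A is a collider and A is conditioned on, which opens it; K is a fork and K is not conditioned on — no node blocks this path, so it is active.
Path 5: E ← N → A ← G → C
  N is a fork and N is not conditioned on; A is a collider and A is conditioned on, which opens it; G is a fork and G is not conditioned on — no node blocks this path, so it is active.
Path 6: E ← N → D → C
  D is a chain here and D is conditioned on, so the path is blocked at D.
Because an active path exists, E and C are not d-separated.

No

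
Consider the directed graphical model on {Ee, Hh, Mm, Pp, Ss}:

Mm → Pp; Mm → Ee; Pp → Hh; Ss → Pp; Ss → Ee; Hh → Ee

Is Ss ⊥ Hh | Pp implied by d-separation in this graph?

Yes

We examine all 4 paths between Ss and Hh:
  1. Ss → Pp ← Mm → Ee ← Hh — Pp:collider[open]; Mm:fork[open]; Ee:collider[blocks] ⇒ blocked
  2. Ss → Pp → Hh — Pp:chain[blocks] ⇒ blocked
  3. Ss → Ee ← Mm → Pp → Hh — Ee:collider[blocks]; Mm:fork[open]; Pp:chain[blocks] ⇒ blocked
  4. Ss → Ee ← Hh — Ee:collider[blocks] ⇒ blocked
Every path is blocked, so Ss and Hh are d-separated given {Pp}.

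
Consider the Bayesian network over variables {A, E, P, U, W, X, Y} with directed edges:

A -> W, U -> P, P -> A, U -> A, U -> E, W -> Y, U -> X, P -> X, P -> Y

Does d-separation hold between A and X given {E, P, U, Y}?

Enumerating the 6 paths from A to X and testing each for blocking by {E, P, U, Y}:
Path 1: A ← P → X
  P is a fork here and P is conditioned on, so the path is blocked at P.
Path 2: A ← P ← U → X
  P is a chain here and P is conditioned on, so the path is blocked at P.
Path 3: A ← U → P → X
  U is a fork here and U is conditioned on, so the path is blocked at U.
Path 4: A ← U → X
  U is a fork here and U is conditioned on, so the path is blocked at U.
Path 5: A → W → Y ← P → X
  P is a fork here and P is conditioned on, so the path is blocked at P.
Path 6: A → W → Y ← P ← U → X
  P is a chain here and P is conditioned on, so the path is blocked at P.
Since every path is blocked, d-separation holds.

Yes — A and X are d-separated given {E, P, U, Y}.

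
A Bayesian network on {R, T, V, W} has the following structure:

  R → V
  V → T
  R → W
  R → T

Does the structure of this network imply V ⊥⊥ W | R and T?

Enumerating the 2 paths from V to W and testing each for blocking by {R, T}:
Path 1: V → T ← R → W
  R is a fork here and R is conditioned on, so the path is blocked at R.
Path 2: V ← R → W
  R is a fork here and R is conditioned on, so the path is blocked at R.
All paths are blocked; V ⊥ W | {R, T} holds.

Yes — V and W are d-separated given {R, T}.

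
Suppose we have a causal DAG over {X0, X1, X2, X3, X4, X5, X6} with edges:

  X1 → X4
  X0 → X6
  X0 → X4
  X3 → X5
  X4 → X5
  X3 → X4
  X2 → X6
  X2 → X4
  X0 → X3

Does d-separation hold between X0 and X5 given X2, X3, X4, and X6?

6 paths connect X0 and X5; each must be blocked for d-separation to hold:
Path 1: X0 → X3 → X5
  X3 is a chain here and X3 is conditioned on, so the path is blocked at X3.
Path 2: X0 → X3 → X4 → X5
  X3 is a chain here and X3 is conditioned on, so the path is blocked at X3.
Path 3: X0 → X4 ← X3 → X5
  X3 is a fork here and X3 is conditioned on, so the path is blocked at X3.
Path 4: X0 → X4 → X5
  X4 is a chain here and X4 is conditioned on, so the path is blocked at X4.
Path 5: X0 → X6 ← X2 → X4 ← X3 → X5
  X2 is a fork here and X2 is conditioned on, so the path is blocked at X2.
Path 6: X0 → X6 ← X2 → X4 → X5
  X2 is a fork here and X2 is conditioned on, so the path is blocked at X2.
All paths are blocked; X0 ⊥ X5 | {X2, X3, X4, X6} holds.

Yes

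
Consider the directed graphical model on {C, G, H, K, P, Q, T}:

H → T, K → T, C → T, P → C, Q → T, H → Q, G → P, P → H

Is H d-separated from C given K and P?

Yes

There are 3 undirected paths between H and C; checking each against the conditioning set {K, P}:
Path 1: H → T ← C
  T is a collider here and neither T nor any of its descendants is conditioned on, so the collider stays closed — the path is blocked at T.
Path 2: H ← P → C
  P is a fork here and P is conditioned on, so the path is blocked at P.
Path 3: H → Q → T ← C
  T is a collider here and neither T nor any of its descendants is conditioned on, so the collider stays closed — the path is blocked at T.
All paths are blocked; H ⊥ C | {K, P} holds.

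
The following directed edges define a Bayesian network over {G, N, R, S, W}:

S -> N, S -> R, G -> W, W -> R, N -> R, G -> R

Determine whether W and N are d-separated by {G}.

We examine all 4 paths between W and N:
Path 1: W ← G → R ← S → N
  G is a fork here and G is conditioned on, so the path is blocked at G.
Path 2: W ← G → R ← N
  G is a fork here and G is conditioned on, so the path is blocked at G.
Path 3: W → R ← S → N
  R is a collider here and neither R nor any of its descendants is conditioned on, so the collider stays closed — the path is blocked at R.
Path 4: W → R ← N
  R is a collider here and neither R nor any of its descendants is conditioned on, so the collider stays closed — the path is blocked at R.
All paths are blocked; W ⊥ N | {G} holds.

Yes — W and N are d-separated given {G}.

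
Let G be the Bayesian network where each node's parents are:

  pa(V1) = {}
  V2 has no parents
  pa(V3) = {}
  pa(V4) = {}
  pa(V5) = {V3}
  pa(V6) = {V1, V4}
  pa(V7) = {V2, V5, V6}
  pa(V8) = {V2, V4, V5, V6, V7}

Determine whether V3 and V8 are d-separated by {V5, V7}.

Yes

We examine all 5 paths between V3 and V8:
  1. V3 → V5 → V7 ← V6 ← V4 → V8 — V5:chain[blocks]; V7:collider[open]; V6:chain[open]; V4:fork[open] ⇒ blocked
  2. V3 → V5 → V7 ← V6 → V8 — V5:chain[blocks]; V7:collider[open]; V6:fork[open] ⇒ blocked
  3. V3 → V5 → V7 ← V2 → V8 — V5:chain[blocks]; V7:collider[open]; V2:fork[open] ⇒ blocked
  4. V3 → V5 → V7 → V8 — V5:chain[blocks]; V7:chain[blocks] ⇒ blocked
  5. V3 → V5 → V8 — V5:chain[blocks] ⇒ blocked
Since every path is blocked, d-separation holds.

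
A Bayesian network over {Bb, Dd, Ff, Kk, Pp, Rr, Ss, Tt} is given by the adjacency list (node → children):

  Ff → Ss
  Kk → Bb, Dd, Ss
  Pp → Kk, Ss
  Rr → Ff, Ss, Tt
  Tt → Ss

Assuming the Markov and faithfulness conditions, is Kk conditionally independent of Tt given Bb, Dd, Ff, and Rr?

There are 6 undirected paths between Kk and Tt; checking each against the conditioning set {Bb, Dd, Ff, Rr}:
Path 1: Kk ← Pp → Ss ← Tt
  Ss is a collider here and neither Ss nor any of its descendants is conditioned on, so the collider stays closed — the path is blocked at Ss.
Path 2: Kk ← Pp → Ss ← Rr → Tt
  Ss is a collider here and neither Ss nor any of its descendants is conditioned on, so the collider stays closed — the path is blocked at Ss.
Path 3: Kk ← Pp → Ss ← Ff ← Rr → Tt
  Ss is a collider here and neither Ss nor any of its descendants is conditioned on, so the collider stays closed — the path is blocked at Ss.
Path 4: Kk → Ss ← Tt
  Ss is a collider here and neither Ss nor any of its descendants is conditioned on, so the collider stays closed — the path is blocked at Ss.
Path 5: Kk → Ss ← Rr → Tt
  Ss is a collider here and neither Ss nor any of its descendants is conditioned on, so the collider stays closed — the path is blocked at Ss.
Path 6: Kk → Ss ← Ff ← Rr → Tt
  Ss is a collider here and neither Ss nor any of its descendants is conditioned on, so the collider stays closed — the path is blocked at Ss.
Since every path is blocked, d-separation holds.

Yes — Kk and Tt are d-separated given {Bb, Dd, Ff, Rr}.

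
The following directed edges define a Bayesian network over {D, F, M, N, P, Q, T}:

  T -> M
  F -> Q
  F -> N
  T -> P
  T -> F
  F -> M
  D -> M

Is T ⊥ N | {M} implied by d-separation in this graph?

No

There are 2 undirected paths between T and N; checking each against the conditioning set {M}:
Path 1: T → M ← F → N
  M is a collider and M is conditioned on, which opens it; F is a fork and F is not conditioned on — no node blocks this path, so it is active.
Path 2: T → F → N
  F is a chain and F is not conditioned on — no node blocks this path, so it is active.
Because an active path exists, T and N are not d-separated.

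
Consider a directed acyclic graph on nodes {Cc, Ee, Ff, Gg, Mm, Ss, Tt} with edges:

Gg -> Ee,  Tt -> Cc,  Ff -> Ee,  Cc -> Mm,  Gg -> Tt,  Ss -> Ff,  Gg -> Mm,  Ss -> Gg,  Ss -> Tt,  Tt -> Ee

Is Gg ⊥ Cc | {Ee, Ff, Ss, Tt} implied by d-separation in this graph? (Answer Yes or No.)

Yes — Gg and Cc are d-separated given {Ee, Ff, Ss, Tt}.

Enumerating the 6 paths from Gg to Cc and testing each for blocking by {Ee, Ff, Ss, Tt}:
  1. Gg → Tt → Cc — Tt:chain[blocks] ⇒ blocked
  2. Gg → Mm ← Cc — Mm:collider[blocks] ⇒ blocked
  3. Gg → Ee ← Tt → Cc — Ee:collider[open]; Tt:fork[blocks] ⇒ blocked
  4. Gg → Ee ← Ff ← Ss → Tt → Cc — Ee:collider[open]; Ff:chain[blocks]; Ss:fork[blocks]; Tt:chain[blocks] ⇒ blocked
  5. Gg ← Ss → Tt → Cc — Ss:fork[blocks]; Tt:chain[blocks] ⇒ blocked
  6. Gg ← Ss → Ff → Ee ← Tt → Cc — Ss:fork[blocks]; Ff:chain[blocks]; Ee:collider[open]; Tt:fork[blocks] ⇒ blocked
Every path is blocked, so Gg and Cc are d-separated given {Ee, Ff, Ss, Tt}.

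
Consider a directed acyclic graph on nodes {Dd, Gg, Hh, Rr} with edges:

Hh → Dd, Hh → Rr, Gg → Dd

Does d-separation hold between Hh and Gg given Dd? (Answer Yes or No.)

No

There is one path between Hh and Gg:
Path 1: Hh → Dd ← Gg
  Dd is a collider and Dd is conditioned on, which opens it — no node blocks this path, so it is active.
At least one path is unblocked, so d-separation fails.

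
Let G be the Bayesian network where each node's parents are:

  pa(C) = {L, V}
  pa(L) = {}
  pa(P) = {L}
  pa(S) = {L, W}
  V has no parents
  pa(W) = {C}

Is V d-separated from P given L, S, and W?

We examine all 2 paths between V and P:
  1. V → C → W → S ← L → P — C:chain[open]; W:chain[blocks]; S:collider[open]; L:fork[blocks] ⇒ blocked
  2. V → C ← L → P — C:collider[open]; L:fork[blocks] ⇒ blocked
Since every path is blocked, d-separation holds.

Yes — V and P are d-separated given {L, S, W}.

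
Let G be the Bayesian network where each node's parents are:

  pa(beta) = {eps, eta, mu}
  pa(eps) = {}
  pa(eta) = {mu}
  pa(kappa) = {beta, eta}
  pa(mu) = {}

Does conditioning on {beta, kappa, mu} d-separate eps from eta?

There are 3 undirected paths between eps and eta; checking each against the conditioning set {beta, kappa, mu}:
Path 1: eps → beta → kappa ← eta
  beta is a chain here and beta is conditioned on, so the path is blocked at beta.
Path 2: eps → beta ← eta
  beta is a collider and beta is conditioned on, which opens it — no node blocks this path, so it is active.
Path 3: eps → beta ← mu → eta
  mu is a fork here and mu is conditioned on, so the path is blocked at mu.
Because an active path exists, eps and eta are not d-separated.

No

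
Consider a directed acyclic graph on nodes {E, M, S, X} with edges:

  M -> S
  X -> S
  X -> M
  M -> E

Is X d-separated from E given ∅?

No

We examine all 2 paths between X and E:
  1. X → S ← M → E — S:collider[blocks]; M:fork[open] ⇒ blocked
  2. X → M → E — M:chain[open] ⇒ active
Because an active path exists, X and E are not d-separated.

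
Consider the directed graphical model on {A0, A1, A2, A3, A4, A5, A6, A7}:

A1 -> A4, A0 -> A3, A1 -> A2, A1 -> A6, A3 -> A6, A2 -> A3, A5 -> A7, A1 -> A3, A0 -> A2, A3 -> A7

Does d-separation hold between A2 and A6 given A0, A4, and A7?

No

6 paths connect A2 and A6; each must be blocked for d-separation to hold:
Path 1: A2 ← A0 → A3 → A6
  A0 is a fork here and A0 is conditioned on, so the path is blocked at A0.
Path 2: A2 ← A0 → A3 ← A1 → A6
  A0 is a fork here and A0 is conditioned on, so the path is blocked at A0.
Path 3: A2 ← A1 → A6
  A1 is a fork and A1 is not conditioned on — no node blocks this path, so it is active.
Path 4: A2 ← A1 → A3 → A6
  A1 is a fork and A1 is not conditioned on; A3 is a chain and A3 is not conditioned on — no node blocks this path, so it is active.
Path 5: A2 → A3 → A6
  A3 is a chain and A3 is not conditioned on — no node blocks this path, so it is active.
Path 6: A2 → A3 ← A1 → A6
  A3 is a collider and its descendant A7 is conditioned on, which opens it; A1 is a fork and A1 is not conditioned on — no node blocks this path, so it is active.
Since the path A2 ← A1 → A6 is active, A2 and A6 are not d-separated given {A0, A4, A7}.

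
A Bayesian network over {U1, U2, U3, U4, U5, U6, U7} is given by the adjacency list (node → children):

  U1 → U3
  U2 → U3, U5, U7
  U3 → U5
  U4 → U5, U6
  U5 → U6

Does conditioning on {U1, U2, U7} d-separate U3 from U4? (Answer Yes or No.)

Enumerating the 4 paths from U3 to U4 and testing each for blocking by {U1, U2, U7}:
  1. U3 → U5 → U6 ← U4 — U5:chain[open]; U6:collider[blocks] ⇒ blocked
  2. U3 → U5 ← U4 — U5:collider[blocks] ⇒ blocked
  3. U3 ← U2 → U5 → U6 ← U4 — U2:fork[blocks]; U5:chain[open]; U6:collider[blocks] ⇒ blocked
  4. U3 ← U2 → U5 ← U4 — U2:fork[blocks]; U5:collider[blocks] ⇒ blocked
All paths are blocked; U3 ⊥ U4 | {U1, U2, U7} holds.

Yes — U3 and U4 are d-separated given {U1, U2, U7}.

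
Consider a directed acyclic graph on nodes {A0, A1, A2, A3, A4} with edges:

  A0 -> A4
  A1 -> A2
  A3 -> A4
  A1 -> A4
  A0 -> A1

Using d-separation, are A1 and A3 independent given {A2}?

Yes

2 paths connect A1 and A3; each must be blocked for d-separation to hold:
Path 1: A1 ← A0 → A4 ← A3
  A4 is a collider here and neither A4 nor any of its descendants is conditioned on, so the collider stays closed — the path is blocked at A4.
Path 2: A1 → A4 ← A3
  A4 is a collider here and neither A4 nor any of its descendants is conditioned on, so the collider stays closed — the path is blocked at A4.
Since every path is blocked, d-separation holds.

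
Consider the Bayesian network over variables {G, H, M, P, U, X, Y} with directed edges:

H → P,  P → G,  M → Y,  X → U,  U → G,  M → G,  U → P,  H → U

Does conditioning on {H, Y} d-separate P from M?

Yes

There are 3 undirected paths between P and M; checking each against the conditioning set {H, Y}:
  1. P ← H → U → G ← M — H:fork[blocks]; U:chain[open]; G:collider[blocks] ⇒ blocked
  2. P ← U → G ← M — U:fork[open]; G:collider[blocks] ⇒ blocked
  3. P → G ← M — G:collider[blocks] ⇒ blocked
Since every path is blocked, d-separation holds.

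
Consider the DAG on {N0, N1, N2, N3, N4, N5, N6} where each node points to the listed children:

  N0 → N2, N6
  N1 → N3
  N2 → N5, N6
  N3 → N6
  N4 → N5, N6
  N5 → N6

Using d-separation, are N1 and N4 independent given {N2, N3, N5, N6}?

Enumerating the 4 paths from N1 to N4 and testing each for blocking by {N2, N3, N5, N6}:
Path 1: N1 → N3 → N6 ← N2 → N5 ← N4
  N3 is a chain here and N3 is conditioned on, so the path is blocked at N3.
Path 2: N1 → N3 → N6 ← N4
  N3 is a chain here and N3 is conditioned on, so the path is blocked at N3.
Path 3: N1 → N3 → N6 ← N0 → N2 → N5 ← N4
  N3 is a chain here and N3 is conditioned on, so the path is blocked at N3.
Path 4: N1 → N3 → N6 ← N5 ← N4
  N3 is a chain here and N3 is conditioned on, so the path is blocked at N3.
All paths are blocked; N1 ⊥ N4 | {N2, N3, N5, N6} holds.

Yes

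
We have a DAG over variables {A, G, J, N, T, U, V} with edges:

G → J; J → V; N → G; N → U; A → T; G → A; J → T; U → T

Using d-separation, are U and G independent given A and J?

No

3 paths connect U and G; each must be blocked for d-separation to hold:
  1. U ← N → G — N:fork[open] ⇒ active
  2. U → T ← J ← G — T:collider[blocks]; J:chain[blocks] ⇒ blocked
  3. U → T ← A ← G — T:collider[blocks]; A:chain[blocks] ⇒ blocked
Since the path U ← N → G is active, U and G are not d-separated given {A, J}.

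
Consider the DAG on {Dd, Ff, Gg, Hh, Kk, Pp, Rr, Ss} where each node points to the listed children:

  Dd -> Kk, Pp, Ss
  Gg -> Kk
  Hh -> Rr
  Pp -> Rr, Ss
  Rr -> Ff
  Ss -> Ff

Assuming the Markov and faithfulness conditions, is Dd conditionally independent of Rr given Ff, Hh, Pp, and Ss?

4 paths connect Dd and Rr; each must be blocked for d-separation to hold:
  1. Dd → Ss → Ff ← Rr — Ss:chain[blocks]; Ff:collider[open] ⇒ blocked
  2. Dd → Ss ← Pp → Rr — Ss:collider[open]; Pp:fork[blocks] ⇒ blocked
  3. Dd → Pp → Ss → Ff ← Rr — Pp:chain[blocks]; Ss:chain[blocks]; Ff:collider[open] ⇒ blocked
  4. Dd → Pp → Rr — Pp:chain[blocks] ⇒ blocked
Since every path is blocked, d-separation holds.

Yes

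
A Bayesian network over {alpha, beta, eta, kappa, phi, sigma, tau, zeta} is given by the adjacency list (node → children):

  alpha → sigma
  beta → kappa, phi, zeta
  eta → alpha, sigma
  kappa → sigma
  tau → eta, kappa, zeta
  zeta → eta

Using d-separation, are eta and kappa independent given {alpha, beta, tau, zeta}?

Yes

We examine all 6 paths between eta and kappa:
Path 1: eta → sigma ← kappa
  sigma is a collider here and neither sigma nor any of its descendants is conditioned on, so the collider stays closed — the path is blocked at sigma.
Path 2: eta ← zeta ← beta → kappa
  zeta is a chain here and zeta is conditioned on, so the path is blocked at zeta.
Path 3: eta ← zeta ← tau → kappa
  zeta is a chain here and zeta is conditioned on, so the path is blocked at zeta.
Path 4: eta → alpha → sigma ← kappa
  alpha is a chain here and alpha is conditioned on, so the path is blocked at alpha.
Path 5: eta ← tau → zeta ← beta → kappa
  tau is a fork here and tau is conditioned on, so the path is blocked at tau.
Path 6: eta ← tau → kappa
  tau is a fork here and tau is conditioned on, so the path is blocked at tau.
Every path is blocked, so eta and kappa are d-separated given {alpha, beta, tau, zeta}.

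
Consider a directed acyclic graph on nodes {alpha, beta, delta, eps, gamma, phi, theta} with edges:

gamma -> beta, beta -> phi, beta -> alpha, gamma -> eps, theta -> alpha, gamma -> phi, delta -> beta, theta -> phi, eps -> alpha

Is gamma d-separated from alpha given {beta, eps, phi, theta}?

Yes

We examine all 5 paths between gamma and alpha:
  1. gamma → eps → alpha — eps:chain[blocks] ⇒ blocked
  2. gamma → phi ← theta → alpha — phi:collider[open]; theta:fork[blocks] ⇒ blocked
  3. gamma → phi ← beta → alpha — phi:collider[open]; beta:fork[blocks] ⇒ blocked
  4. gamma → beta → phi ← theta → alpha — beta:chain[blocks]; phi:collider[open]; theta:fork[blocks] ⇒ blocked
  5. gamma → beta → alpha — beta:chain[blocks] ⇒ blocked
All paths are blocked; gamma ⊥ alpha | {beta, eps, phi, theta} holds.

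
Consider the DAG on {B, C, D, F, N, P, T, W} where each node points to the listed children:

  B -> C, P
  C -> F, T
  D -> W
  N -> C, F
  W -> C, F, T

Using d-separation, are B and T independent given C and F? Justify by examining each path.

4 paths connect B and T; each must be blocked for d-separation to hold:
  1. B → C ← W → T — C:collider[open]; W:fork[open] ⇒ active
  2. B → C → T — C:chain[blocks] ⇒ blocked
  3. B → C ← N → F ← W → T — C:collider[open]; N:fork[open]; F:collider[open]; W:fork[open] ⇒ active
  4. B → C → F ← W → T — C:chain[blocks]; F:collider[open]; W:fork[open] ⇒ blocked
Since the path B → C ← W → T is active, B and T are not d-separated given {C, F}.

No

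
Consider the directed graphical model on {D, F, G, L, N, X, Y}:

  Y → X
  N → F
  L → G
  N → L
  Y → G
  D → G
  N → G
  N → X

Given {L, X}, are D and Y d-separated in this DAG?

There are 3 undirected paths between D and Y; checking each against the conditioning set {L, X}:
  1. D → G ← Y — G:collider[blocks] ⇒ blocked
  2. D → G ← N → X ← Y — G:collider[blocks]; N:fork[open]; X:collider[open] ⇒ blocked
  3. D → G ← L ← N → X ← Y — G:collider[blocks]; L:chain[blocks]; N:fork[open]; X:collider[open] ⇒ blocked
All paths are blocked; D ⊥ Y | {L, X} holds.

Yes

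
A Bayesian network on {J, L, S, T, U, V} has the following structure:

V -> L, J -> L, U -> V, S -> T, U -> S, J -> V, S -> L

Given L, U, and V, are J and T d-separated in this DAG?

4 paths connect J and T; each must be blocked for d-separation to hold:
Path 1: J → L ← S → T
  L is a collider and L is conditioned on, which opens it; S is a fork and S is not conditioned on — no node blocks this path, so it is active.
Path 2: J → L ← V ← U → S → T
  V is a chain here and V is conditioned on, so the path is blocked at V.
Path 3: J → V → L ← S → T
  V is a chain here and V is conditioned on, so the path is blocked at V.
Path 4: J → V ← U → S → T
  U is a fork here and U is conditioned on, so the path is blocked at U.
At least one path is unblocked, so d-separation fails.

No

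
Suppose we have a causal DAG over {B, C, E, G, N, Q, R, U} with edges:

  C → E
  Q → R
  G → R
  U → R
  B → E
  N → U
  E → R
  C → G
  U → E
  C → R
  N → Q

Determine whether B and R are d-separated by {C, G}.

No

There are 5 undirected paths between B and R; checking each against the conditioning set {C, G}:
  1. B → E → R — E:chain[open] ⇒ active
  2. B → E ← U ← N → Q → R — E:collider[blocks]; U:chain[open]; N:fork[open]; Q:chain[open] ⇒ blocked
  3. B → E ← U → R — E:collider[blocks]; U:fork[open] ⇒ blocked
  4. B → E ← C → R — E:collider[blocks]; C:fork[blocks] ⇒ blocked
  5. B → E ← C → G → R — E:collider[blocks]; C:fork[blocks]; G:chain[blocks] ⇒ blocked
Because an active path exists, B and R are not d-separated.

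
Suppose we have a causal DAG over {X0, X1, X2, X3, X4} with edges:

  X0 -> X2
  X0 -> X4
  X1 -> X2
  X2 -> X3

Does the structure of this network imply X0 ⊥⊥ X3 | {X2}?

Only one path connects X0 and X3:
Path 1: X0 → X2 → X3
  X2 is a chain here and X2 is conditioned on, so the path is blocked at X2.
Every path is blocked, so X0 and X3 are d-separated given {X2}.

Yes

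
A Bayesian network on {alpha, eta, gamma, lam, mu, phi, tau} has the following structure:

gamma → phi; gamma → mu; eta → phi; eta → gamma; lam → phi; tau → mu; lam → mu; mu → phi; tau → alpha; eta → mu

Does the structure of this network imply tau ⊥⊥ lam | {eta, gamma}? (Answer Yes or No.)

Yes — tau and lam are d-separated given {eta, gamma}.

There are 6 undirected paths between tau and lam; checking each against the conditioning set {eta, gamma}:
  1. tau → mu → phi ← lam — mu:chain[open]; phi:collider[blocks] ⇒ blocked
  2. tau → mu ← lam — mu:collider[blocks] ⇒ blocked
  3. tau → mu ← gamma → phi ← lam — mu:collider[blocks]; gamma:fork[blocks]; phi:collider[blocks] ⇒ blocked
  4. tau → mu ← gamma ← eta → phi ← lam — mu:collider[blocks]; gamma:chain[blocks]; eta:fork[blocks]; phi:collider[blocks] ⇒ blocked
  5. tau → mu ← eta → phi ← lam — mu:collider[blocks]; eta:fork[blocks]; phi:collider[blocks] ⇒ blocked
  6. tau → mu ← eta → gamma → phi ← lam — mu:collider[blocks]; eta:fork[blocks]; gamma:chain[blocks]; phi:collider[blocks] ⇒ blocked
All paths are blocked; tau ⊥ lam | {eta, gamma} holds.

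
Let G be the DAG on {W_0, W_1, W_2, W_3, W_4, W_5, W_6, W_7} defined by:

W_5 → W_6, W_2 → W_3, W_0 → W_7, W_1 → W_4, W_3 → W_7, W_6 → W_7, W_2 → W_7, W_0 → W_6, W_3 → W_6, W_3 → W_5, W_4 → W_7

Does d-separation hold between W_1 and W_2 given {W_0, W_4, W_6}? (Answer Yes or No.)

Enumerating the 6 paths from W_1 to W_2 and testing each for blocking by {W_0, W_4, W_6}:
Path 1: W_1 → W_4 → W_7 ← W_2
  W_4 is a chain here and W_4 is conditioned on, so the path is blocked at W_4.
Path 2: W_1 → W_4 → W_7 ← W_0 → W_6 ← W_3 ← W_2
  W_4 is a chain here and W_4 is conditioned on, so the path is blocked at W_4.
Path 3: W_1 → W_4 → W_7 ← W_0 → W_6 ← W_5 ← W_3 ← W_2
  W_4 is a chain here and W_4 is conditioned on, so the path is blocked at W_4.
Path 4: W_1 → W_4 → W_7 ← W_3 ← W_2
  W_4 is a chain here and W_4 is conditioned on, so the path is blocked at W_4.
Path 5: W_1 → W_4 → W_7 ← W_6 ← W_3 ← W_2
  W_4 is a chain here and W_4 is conditioned on, so the path is blocked at W_4.
Path 6: W_1 → W_4 → W_7 ← W_6 ← W_5 ← W_3 ← W_2
  W_4 is a chain here and W_4 is conditioned on, so the path is blocked at W_4.
Since every path is blocked, d-separation holds.

Yes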